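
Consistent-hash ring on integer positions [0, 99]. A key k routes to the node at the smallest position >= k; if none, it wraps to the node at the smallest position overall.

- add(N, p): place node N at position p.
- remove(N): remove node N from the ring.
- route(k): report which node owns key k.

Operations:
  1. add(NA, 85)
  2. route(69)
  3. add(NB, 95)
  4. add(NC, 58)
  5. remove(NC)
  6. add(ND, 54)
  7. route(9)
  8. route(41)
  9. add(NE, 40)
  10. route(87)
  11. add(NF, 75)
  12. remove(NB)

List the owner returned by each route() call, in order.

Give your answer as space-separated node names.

Op 1: add NA@85 -> ring=[85:NA]
Op 2: route key 69: smallest pos >= 69 is 85 -> NA
Op 3: add NB@95 -> ring=[85:NA,95:NB]
Op 4: add NC@58 -> ring=[58:NC,85:NA,95:NB]
Op 5: remove NC -> ring=[85:NA,95:NB]
Op 6: add ND@54 -> ring=[54:ND,85:NA,95:NB]
Op 7: route key 9: smallest pos >= 9 is 54 -> ND
Op 8: route key 41: smallest pos >= 41 is 54 -> ND
Op 9: add NE@40 -> ring=[40:NE,54:ND,85:NA,95:NB]
Op 10: route key 87: smallest pos >= 87 is 95 -> NB
Op 11: add NF@75 -> ring=[40:NE,54:ND,75:NF,85:NA,95:NB]
Op 12: remove NB -> ring=[40:NE,54:ND,75:NF,85:NA]

Answer: NA ND ND NB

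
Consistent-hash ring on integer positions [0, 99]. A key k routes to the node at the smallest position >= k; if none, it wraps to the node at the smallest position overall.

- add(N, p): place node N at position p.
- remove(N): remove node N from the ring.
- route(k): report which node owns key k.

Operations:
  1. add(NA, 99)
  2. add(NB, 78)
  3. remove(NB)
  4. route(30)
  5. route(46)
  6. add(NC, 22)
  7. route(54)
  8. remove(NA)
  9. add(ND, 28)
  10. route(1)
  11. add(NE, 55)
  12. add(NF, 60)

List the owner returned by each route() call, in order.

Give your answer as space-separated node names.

Answer: NA NA NA NC

Derivation:
Op 1: add NA@99 -> ring=[99:NA]
Op 2: add NB@78 -> ring=[78:NB,99:NA]
Op 3: remove NB -> ring=[99:NA]
Op 4: route key 30: smallest pos >= 30 is 99 -> NA
Op 5: route key 46: smallest pos >= 46 is 99 -> NA
Op 6: add NC@22 -> ring=[22:NC,99:NA]
Op 7: route key 54: smallest pos >= 54 is 99 -> NA
Op 8: remove NA -> ring=[22:NC]
Op 9: add ND@28 -> ring=[22:NC,28:ND]
Op 10: route key 1: smallest pos >= 1 is 22 -> NC
Op 11: add NE@55 -> ring=[22:NC,28:ND,55:NE]
Op 12: add NF@60 -> ring=[22:NC,28:ND,55:NE,60:NF]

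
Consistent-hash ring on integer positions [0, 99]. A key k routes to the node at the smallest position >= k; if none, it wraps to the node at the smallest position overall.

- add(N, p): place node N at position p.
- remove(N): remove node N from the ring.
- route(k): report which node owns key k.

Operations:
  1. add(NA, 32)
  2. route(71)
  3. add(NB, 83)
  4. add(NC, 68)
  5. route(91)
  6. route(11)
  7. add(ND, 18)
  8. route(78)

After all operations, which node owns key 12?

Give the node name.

Op 1: add NA@32 -> ring=[32:NA]
Op 2: route key 71: none >= 71, wrap to smallest pos 32 -> NA
Op 3: add NB@83 -> ring=[32:NA,83:NB]
Op 4: add NC@68 -> ring=[32:NA,68:NC,83:NB]
Op 5: route key 91: none >= 91, wrap to smallest pos 32 -> NA
Op 6: route key 11: smallest pos >= 11 is 32 -> NA
Op 7: add ND@18 -> ring=[18:ND,32:NA,68:NC,83:NB]
Op 8: route key 78: smallest pos >= 78 is 83 -> NB
Final route key 12: smallest pos >= 12 is 18 -> ND

Answer: ND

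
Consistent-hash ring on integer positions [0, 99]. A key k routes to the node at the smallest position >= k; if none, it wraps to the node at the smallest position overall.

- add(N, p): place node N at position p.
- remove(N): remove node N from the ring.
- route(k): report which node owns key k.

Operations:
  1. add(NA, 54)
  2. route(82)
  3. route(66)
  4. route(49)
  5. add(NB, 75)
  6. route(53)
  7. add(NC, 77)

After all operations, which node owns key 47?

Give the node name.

Answer: NA

Derivation:
Op 1: add NA@54 -> ring=[54:NA]
Op 2: route key 82: none >= 82, wrap to smallest pos 54 -> NA
Op 3: route key 66: none >= 66, wrap to smallest pos 54 -> NA
Op 4: route key 49: smallest pos >= 49 is 54 -> NA
Op 5: add NB@75 -> ring=[54:NA,75:NB]
Op 6: route key 53: smallest pos >= 53 is 54 -> NA
Op 7: add NC@77 -> ring=[54:NA,75:NB,77:NC]
Final route key 47: smallest pos >= 47 is 54 -> NA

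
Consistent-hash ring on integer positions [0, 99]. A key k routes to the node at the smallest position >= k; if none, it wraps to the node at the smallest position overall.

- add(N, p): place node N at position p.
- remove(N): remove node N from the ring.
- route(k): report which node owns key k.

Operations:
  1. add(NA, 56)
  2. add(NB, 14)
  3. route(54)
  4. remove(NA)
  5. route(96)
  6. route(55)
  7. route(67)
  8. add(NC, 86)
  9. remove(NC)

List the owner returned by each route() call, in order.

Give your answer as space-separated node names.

Answer: NA NB NB NB

Derivation:
Op 1: add NA@56 -> ring=[56:NA]
Op 2: add NB@14 -> ring=[14:NB,56:NA]
Op 3: route key 54: smallest pos >= 54 is 56 -> NA
Op 4: remove NA -> ring=[14:NB]
Op 5: route key 96: none >= 96, wrap to smallest pos 14 -> NB
Op 6: route key 55: none >= 55, wrap to smallest pos 14 -> NB
Op 7: route key 67: none >= 67, wrap to smallest pos 14 -> NB
Op 8: add NC@86 -> ring=[14:NB,86:NC]
Op 9: remove NC -> ring=[14:NB]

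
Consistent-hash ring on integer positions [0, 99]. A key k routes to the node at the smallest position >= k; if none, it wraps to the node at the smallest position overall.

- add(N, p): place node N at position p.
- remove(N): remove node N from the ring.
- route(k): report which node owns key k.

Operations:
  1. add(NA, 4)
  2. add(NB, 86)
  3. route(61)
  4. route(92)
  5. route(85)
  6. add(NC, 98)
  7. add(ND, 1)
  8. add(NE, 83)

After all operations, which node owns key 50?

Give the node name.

Op 1: add NA@4 -> ring=[4:NA]
Op 2: add NB@86 -> ring=[4:NA,86:NB]
Op 3: route key 61: smallest pos >= 61 is 86 -> NB
Op 4: route key 92: none >= 92, wrap to smallest pos 4 -> NA
Op 5: route key 85: smallest pos >= 85 is 86 -> NB
Op 6: add NC@98 -> ring=[4:NA,86:NB,98:NC]
Op 7: add ND@1 -> ring=[1:ND,4:NA,86:NB,98:NC]
Op 8: add NE@83 -> ring=[1:ND,4:NA,83:NE,86:NB,98:NC]
Final route key 50: smallest pos >= 50 is 83 -> NE

Answer: NE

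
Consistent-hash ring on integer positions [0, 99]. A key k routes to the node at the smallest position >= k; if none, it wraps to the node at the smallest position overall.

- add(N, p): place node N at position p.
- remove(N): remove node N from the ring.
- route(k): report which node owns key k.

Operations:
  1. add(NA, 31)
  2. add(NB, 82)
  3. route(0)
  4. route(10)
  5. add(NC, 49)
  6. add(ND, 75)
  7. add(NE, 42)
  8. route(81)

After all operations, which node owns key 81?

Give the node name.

Op 1: add NA@31 -> ring=[31:NA]
Op 2: add NB@82 -> ring=[31:NA,82:NB]
Op 3: route key 0: smallest pos >= 0 is 31 -> NA
Op 4: route key 10: smallest pos >= 10 is 31 -> NA
Op 5: add NC@49 -> ring=[31:NA,49:NC,82:NB]
Op 6: add ND@75 -> ring=[31:NA,49:NC,75:ND,82:NB]
Op 7: add NE@42 -> ring=[31:NA,42:NE,49:NC,75:ND,82:NB]
Op 8: route key 81: smallest pos >= 81 is 82 -> NB
Final route key 81: smallest pos >= 81 is 82 -> NB

Answer: NB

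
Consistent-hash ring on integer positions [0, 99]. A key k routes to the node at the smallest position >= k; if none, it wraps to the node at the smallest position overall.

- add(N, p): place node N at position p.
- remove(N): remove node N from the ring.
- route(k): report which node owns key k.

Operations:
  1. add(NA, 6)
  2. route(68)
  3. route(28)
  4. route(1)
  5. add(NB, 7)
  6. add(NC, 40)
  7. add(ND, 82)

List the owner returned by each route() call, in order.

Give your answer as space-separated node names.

Op 1: add NA@6 -> ring=[6:NA]
Op 2: route key 68: none >= 68, wrap to smallest pos 6 -> NA
Op 3: route key 28: none >= 28, wrap to smallest pos 6 -> NA
Op 4: route key 1: smallest pos >= 1 is 6 -> NA
Op 5: add NB@7 -> ring=[6:NA,7:NB]
Op 6: add NC@40 -> ring=[6:NA,7:NB,40:NC]
Op 7: add ND@82 -> ring=[6:NA,7:NB,40:NC,82:ND]

Answer: NA NA NA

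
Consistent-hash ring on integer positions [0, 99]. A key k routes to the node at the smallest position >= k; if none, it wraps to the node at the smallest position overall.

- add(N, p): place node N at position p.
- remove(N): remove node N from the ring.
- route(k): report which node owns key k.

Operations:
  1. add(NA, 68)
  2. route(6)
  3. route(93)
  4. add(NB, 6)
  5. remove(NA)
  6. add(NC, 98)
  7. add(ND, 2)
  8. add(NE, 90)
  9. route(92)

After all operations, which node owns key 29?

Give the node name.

Op 1: add NA@68 -> ring=[68:NA]
Op 2: route key 6: smallest pos >= 6 is 68 -> NA
Op 3: route key 93: none >= 93, wrap to smallest pos 68 -> NA
Op 4: add NB@6 -> ring=[6:NB,68:NA]
Op 5: remove NA -> ring=[6:NB]
Op 6: add NC@98 -> ring=[6:NB,98:NC]
Op 7: add ND@2 -> ring=[2:ND,6:NB,98:NC]
Op 8: add NE@90 -> ring=[2:ND,6:NB,90:NE,98:NC]
Op 9: route key 92: smallest pos >= 92 is 98 -> NC
Final route key 29: smallest pos >= 29 is 90 -> NE

Answer: NE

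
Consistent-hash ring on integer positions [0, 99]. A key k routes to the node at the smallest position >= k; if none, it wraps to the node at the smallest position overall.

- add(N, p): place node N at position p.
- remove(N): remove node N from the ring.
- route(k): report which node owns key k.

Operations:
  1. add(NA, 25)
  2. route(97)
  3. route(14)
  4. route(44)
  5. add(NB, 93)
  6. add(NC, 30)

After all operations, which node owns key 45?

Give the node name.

Op 1: add NA@25 -> ring=[25:NA]
Op 2: route key 97: none >= 97, wrap to smallest pos 25 -> NA
Op 3: route key 14: smallest pos >= 14 is 25 -> NA
Op 4: route key 44: none >= 44, wrap to smallest pos 25 -> NA
Op 5: add NB@93 -> ring=[25:NA,93:NB]
Op 6: add NC@30 -> ring=[25:NA,30:NC,93:NB]
Final route key 45: smallest pos >= 45 is 93 -> NB

Answer: NB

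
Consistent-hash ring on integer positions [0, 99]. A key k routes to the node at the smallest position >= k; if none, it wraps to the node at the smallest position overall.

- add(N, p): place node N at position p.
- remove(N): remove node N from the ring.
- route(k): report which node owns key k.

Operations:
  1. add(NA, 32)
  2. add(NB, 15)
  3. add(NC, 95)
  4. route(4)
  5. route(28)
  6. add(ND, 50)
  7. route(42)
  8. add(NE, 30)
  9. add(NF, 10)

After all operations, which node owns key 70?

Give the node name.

Op 1: add NA@32 -> ring=[32:NA]
Op 2: add NB@15 -> ring=[15:NB,32:NA]
Op 3: add NC@95 -> ring=[15:NB,32:NA,95:NC]
Op 4: route key 4: smallest pos >= 4 is 15 -> NB
Op 5: route key 28: smallest pos >= 28 is 32 -> NA
Op 6: add ND@50 -> ring=[15:NB,32:NA,50:ND,95:NC]
Op 7: route key 42: smallest pos >= 42 is 50 -> ND
Op 8: add NE@30 -> ring=[15:NB,30:NE,32:NA,50:ND,95:NC]
Op 9: add NF@10 -> ring=[10:NF,15:NB,30:NE,32:NA,50:ND,95:NC]
Final route key 70: smallest pos >= 70 is 95 -> NC

Answer: NC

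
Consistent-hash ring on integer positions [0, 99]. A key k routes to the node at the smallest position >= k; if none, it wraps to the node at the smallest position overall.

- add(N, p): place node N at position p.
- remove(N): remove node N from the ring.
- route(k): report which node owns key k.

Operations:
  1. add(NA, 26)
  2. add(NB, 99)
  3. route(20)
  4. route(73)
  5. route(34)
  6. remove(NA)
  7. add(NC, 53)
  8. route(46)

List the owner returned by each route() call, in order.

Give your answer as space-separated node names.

Answer: NA NB NB NC

Derivation:
Op 1: add NA@26 -> ring=[26:NA]
Op 2: add NB@99 -> ring=[26:NA,99:NB]
Op 3: route key 20: smallest pos >= 20 is 26 -> NA
Op 4: route key 73: smallest pos >= 73 is 99 -> NB
Op 5: route key 34: smallest pos >= 34 is 99 -> NB
Op 6: remove NA -> ring=[99:NB]
Op 7: add NC@53 -> ring=[53:NC,99:NB]
Op 8: route key 46: smallest pos >= 46 is 53 -> NC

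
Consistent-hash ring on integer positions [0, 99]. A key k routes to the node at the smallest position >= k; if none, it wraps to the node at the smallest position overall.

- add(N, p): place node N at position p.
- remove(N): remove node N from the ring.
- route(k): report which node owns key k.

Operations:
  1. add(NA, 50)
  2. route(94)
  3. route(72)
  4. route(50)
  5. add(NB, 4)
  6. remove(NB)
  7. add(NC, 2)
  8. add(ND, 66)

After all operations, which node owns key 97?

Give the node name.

Answer: NC

Derivation:
Op 1: add NA@50 -> ring=[50:NA]
Op 2: route key 94: none >= 94, wrap to smallest pos 50 -> NA
Op 3: route key 72: none >= 72, wrap to smallest pos 50 -> NA
Op 4: route key 50: smallest pos >= 50 is 50 -> NA
Op 5: add NB@4 -> ring=[4:NB,50:NA]
Op 6: remove NB -> ring=[50:NA]
Op 7: add NC@2 -> ring=[2:NC,50:NA]
Op 8: add ND@66 -> ring=[2:NC,50:NA,66:ND]
Final route key 97: none >= 97, wrap to smallest pos 2 -> NC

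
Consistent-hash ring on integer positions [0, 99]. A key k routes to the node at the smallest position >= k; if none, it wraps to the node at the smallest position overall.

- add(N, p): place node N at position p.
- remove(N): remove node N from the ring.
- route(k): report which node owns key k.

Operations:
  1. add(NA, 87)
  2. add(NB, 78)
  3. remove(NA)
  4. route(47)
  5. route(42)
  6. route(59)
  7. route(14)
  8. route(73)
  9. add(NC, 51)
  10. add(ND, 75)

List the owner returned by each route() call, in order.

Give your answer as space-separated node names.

Op 1: add NA@87 -> ring=[87:NA]
Op 2: add NB@78 -> ring=[78:NB,87:NA]
Op 3: remove NA -> ring=[78:NB]
Op 4: route key 47: smallest pos >= 47 is 78 -> NB
Op 5: route key 42: smallest pos >= 42 is 78 -> NB
Op 6: route key 59: smallest pos >= 59 is 78 -> NB
Op 7: route key 14: smallest pos >= 14 is 78 -> NB
Op 8: route key 73: smallest pos >= 73 is 78 -> NB
Op 9: add NC@51 -> ring=[51:NC,78:NB]
Op 10: add ND@75 -> ring=[51:NC,75:ND,78:NB]

Answer: NB NB NB NB NB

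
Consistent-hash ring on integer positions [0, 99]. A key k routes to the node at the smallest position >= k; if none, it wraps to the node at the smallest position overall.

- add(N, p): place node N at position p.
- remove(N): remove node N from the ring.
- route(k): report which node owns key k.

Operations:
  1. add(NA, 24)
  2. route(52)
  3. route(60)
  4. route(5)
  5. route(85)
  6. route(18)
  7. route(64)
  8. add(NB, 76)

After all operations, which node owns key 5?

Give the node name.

Op 1: add NA@24 -> ring=[24:NA]
Op 2: route key 52: none >= 52, wrap to smallest pos 24 -> NA
Op 3: route key 60: none >= 60, wrap to smallest pos 24 -> NA
Op 4: route key 5: smallest pos >= 5 is 24 -> NA
Op 5: route key 85: none >= 85, wrap to smallest pos 24 -> NA
Op 6: route key 18: smallest pos >= 18 is 24 -> NA
Op 7: route key 64: none >= 64, wrap to smallest pos 24 -> NA
Op 8: add NB@76 -> ring=[24:NA,76:NB]
Final route key 5: smallest pos >= 5 is 24 -> NA

Answer: NA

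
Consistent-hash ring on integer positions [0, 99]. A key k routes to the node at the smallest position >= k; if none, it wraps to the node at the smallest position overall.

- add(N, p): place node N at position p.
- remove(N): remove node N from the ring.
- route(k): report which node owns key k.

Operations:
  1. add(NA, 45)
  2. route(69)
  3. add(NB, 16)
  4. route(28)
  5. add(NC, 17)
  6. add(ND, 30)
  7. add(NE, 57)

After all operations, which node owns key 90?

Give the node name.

Op 1: add NA@45 -> ring=[45:NA]
Op 2: route key 69: none >= 69, wrap to smallest pos 45 -> NA
Op 3: add NB@16 -> ring=[16:NB,45:NA]
Op 4: route key 28: smallest pos >= 28 is 45 -> NA
Op 5: add NC@17 -> ring=[16:NB,17:NC,45:NA]
Op 6: add ND@30 -> ring=[16:NB,17:NC,30:ND,45:NA]
Op 7: add NE@57 -> ring=[16:NB,17:NC,30:ND,45:NA,57:NE]
Final route key 90: none >= 90, wrap to smallest pos 16 -> NB

Answer: NB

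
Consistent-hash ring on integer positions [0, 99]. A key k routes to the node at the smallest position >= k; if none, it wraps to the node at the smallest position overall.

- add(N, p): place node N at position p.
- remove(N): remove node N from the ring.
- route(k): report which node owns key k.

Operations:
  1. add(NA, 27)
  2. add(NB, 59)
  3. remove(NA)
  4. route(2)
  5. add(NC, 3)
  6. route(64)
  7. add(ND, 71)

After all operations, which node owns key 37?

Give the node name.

Op 1: add NA@27 -> ring=[27:NA]
Op 2: add NB@59 -> ring=[27:NA,59:NB]
Op 3: remove NA -> ring=[59:NB]
Op 4: route key 2: smallest pos >= 2 is 59 -> NB
Op 5: add NC@3 -> ring=[3:NC,59:NB]
Op 6: route key 64: none >= 64, wrap to smallest pos 3 -> NC
Op 7: add ND@71 -> ring=[3:NC,59:NB,71:ND]
Final route key 37: smallest pos >= 37 is 59 -> NB

Answer: NB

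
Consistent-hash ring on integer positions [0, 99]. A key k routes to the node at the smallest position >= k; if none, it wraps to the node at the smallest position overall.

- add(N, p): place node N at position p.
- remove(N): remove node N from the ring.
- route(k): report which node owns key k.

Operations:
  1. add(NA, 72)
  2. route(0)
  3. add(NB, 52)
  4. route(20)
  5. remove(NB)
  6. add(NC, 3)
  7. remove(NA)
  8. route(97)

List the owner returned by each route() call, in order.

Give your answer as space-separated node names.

Op 1: add NA@72 -> ring=[72:NA]
Op 2: route key 0: smallest pos >= 0 is 72 -> NA
Op 3: add NB@52 -> ring=[52:NB,72:NA]
Op 4: route key 20: smallest pos >= 20 is 52 -> NB
Op 5: remove NB -> ring=[72:NA]
Op 6: add NC@3 -> ring=[3:NC,72:NA]
Op 7: remove NA -> ring=[3:NC]
Op 8: route key 97: none >= 97, wrap to smallest pos 3 -> NC

Answer: NA NB NC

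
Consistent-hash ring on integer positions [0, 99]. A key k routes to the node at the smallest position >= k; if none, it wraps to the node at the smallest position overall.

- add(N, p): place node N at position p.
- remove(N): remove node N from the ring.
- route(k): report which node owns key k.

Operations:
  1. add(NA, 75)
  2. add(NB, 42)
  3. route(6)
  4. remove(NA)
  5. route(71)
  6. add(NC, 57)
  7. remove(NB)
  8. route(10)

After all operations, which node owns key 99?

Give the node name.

Op 1: add NA@75 -> ring=[75:NA]
Op 2: add NB@42 -> ring=[42:NB,75:NA]
Op 3: route key 6: smallest pos >= 6 is 42 -> NB
Op 4: remove NA -> ring=[42:NB]
Op 5: route key 71: none >= 71, wrap to smallest pos 42 -> NB
Op 6: add NC@57 -> ring=[42:NB,57:NC]
Op 7: remove NB -> ring=[57:NC]
Op 8: route key 10: smallest pos >= 10 is 57 -> NC
Final route key 99: none >= 99, wrap to smallest pos 57 -> NC

Answer: NC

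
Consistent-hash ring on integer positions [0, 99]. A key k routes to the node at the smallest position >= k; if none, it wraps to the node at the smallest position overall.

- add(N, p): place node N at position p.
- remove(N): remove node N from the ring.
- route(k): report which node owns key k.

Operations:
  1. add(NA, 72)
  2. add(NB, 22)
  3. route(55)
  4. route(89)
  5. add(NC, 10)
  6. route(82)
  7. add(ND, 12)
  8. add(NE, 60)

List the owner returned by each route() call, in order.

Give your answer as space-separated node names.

Op 1: add NA@72 -> ring=[72:NA]
Op 2: add NB@22 -> ring=[22:NB,72:NA]
Op 3: route key 55: smallest pos >= 55 is 72 -> NA
Op 4: route key 89: none >= 89, wrap to smallest pos 22 -> NB
Op 5: add NC@10 -> ring=[10:NC,22:NB,72:NA]
Op 6: route key 82: none >= 82, wrap to smallest pos 10 -> NC
Op 7: add ND@12 -> ring=[10:NC,12:ND,22:NB,72:NA]
Op 8: add NE@60 -> ring=[10:NC,12:ND,22:NB,60:NE,72:NA]

Answer: NA NB NC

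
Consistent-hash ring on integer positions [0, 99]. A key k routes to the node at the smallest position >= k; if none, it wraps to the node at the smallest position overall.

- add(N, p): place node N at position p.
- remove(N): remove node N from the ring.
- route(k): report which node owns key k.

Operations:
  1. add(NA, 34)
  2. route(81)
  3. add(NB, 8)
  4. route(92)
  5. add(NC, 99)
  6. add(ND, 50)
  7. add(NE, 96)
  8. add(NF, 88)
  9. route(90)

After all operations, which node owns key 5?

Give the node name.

Op 1: add NA@34 -> ring=[34:NA]
Op 2: route key 81: none >= 81, wrap to smallest pos 34 -> NA
Op 3: add NB@8 -> ring=[8:NB,34:NA]
Op 4: route key 92: none >= 92, wrap to smallest pos 8 -> NB
Op 5: add NC@99 -> ring=[8:NB,34:NA,99:NC]
Op 6: add ND@50 -> ring=[8:NB,34:NA,50:ND,99:NC]
Op 7: add NE@96 -> ring=[8:NB,34:NA,50:ND,96:NE,99:NC]
Op 8: add NF@88 -> ring=[8:NB,34:NA,50:ND,88:NF,96:NE,99:NC]
Op 9: route key 90: smallest pos >= 90 is 96 -> NE
Final route key 5: smallest pos >= 5 is 8 -> NB

Answer: NB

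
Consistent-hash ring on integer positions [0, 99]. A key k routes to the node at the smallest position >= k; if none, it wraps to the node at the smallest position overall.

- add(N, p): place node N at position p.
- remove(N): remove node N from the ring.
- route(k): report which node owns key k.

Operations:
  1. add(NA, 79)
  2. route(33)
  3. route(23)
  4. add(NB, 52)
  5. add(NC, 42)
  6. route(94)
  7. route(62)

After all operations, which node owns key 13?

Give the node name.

Op 1: add NA@79 -> ring=[79:NA]
Op 2: route key 33: smallest pos >= 33 is 79 -> NA
Op 3: route key 23: smallest pos >= 23 is 79 -> NA
Op 4: add NB@52 -> ring=[52:NB,79:NA]
Op 5: add NC@42 -> ring=[42:NC,52:NB,79:NA]
Op 6: route key 94: none >= 94, wrap to smallest pos 42 -> NC
Op 7: route key 62: smallest pos >= 62 is 79 -> NA
Final route key 13: smallest pos >= 13 is 42 -> NC

Answer: NC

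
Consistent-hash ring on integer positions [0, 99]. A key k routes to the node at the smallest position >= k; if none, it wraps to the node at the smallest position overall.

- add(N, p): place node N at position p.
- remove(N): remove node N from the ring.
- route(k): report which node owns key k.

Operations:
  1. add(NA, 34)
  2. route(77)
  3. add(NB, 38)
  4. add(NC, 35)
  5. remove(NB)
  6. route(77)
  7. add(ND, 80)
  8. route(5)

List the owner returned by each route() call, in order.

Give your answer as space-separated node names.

Answer: NA NA NA

Derivation:
Op 1: add NA@34 -> ring=[34:NA]
Op 2: route key 77: none >= 77, wrap to smallest pos 34 -> NA
Op 3: add NB@38 -> ring=[34:NA,38:NB]
Op 4: add NC@35 -> ring=[34:NA,35:NC,38:NB]
Op 5: remove NB -> ring=[34:NA,35:NC]
Op 6: route key 77: none >= 77, wrap to smallest pos 34 -> NA
Op 7: add ND@80 -> ring=[34:NA,35:NC,80:ND]
Op 8: route key 5: smallest pos >= 5 is 34 -> NA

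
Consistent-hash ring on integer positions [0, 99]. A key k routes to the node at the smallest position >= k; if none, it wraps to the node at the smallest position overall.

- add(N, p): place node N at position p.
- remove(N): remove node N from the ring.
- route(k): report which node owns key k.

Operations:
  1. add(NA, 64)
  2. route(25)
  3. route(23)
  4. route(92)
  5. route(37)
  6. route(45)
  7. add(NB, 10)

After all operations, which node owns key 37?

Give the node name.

Op 1: add NA@64 -> ring=[64:NA]
Op 2: route key 25: smallest pos >= 25 is 64 -> NA
Op 3: route key 23: smallest pos >= 23 is 64 -> NA
Op 4: route key 92: none >= 92, wrap to smallest pos 64 -> NA
Op 5: route key 37: smallest pos >= 37 is 64 -> NA
Op 6: route key 45: smallest pos >= 45 is 64 -> NA
Op 7: add NB@10 -> ring=[10:NB,64:NA]
Final route key 37: smallest pos >= 37 is 64 -> NA

Answer: NA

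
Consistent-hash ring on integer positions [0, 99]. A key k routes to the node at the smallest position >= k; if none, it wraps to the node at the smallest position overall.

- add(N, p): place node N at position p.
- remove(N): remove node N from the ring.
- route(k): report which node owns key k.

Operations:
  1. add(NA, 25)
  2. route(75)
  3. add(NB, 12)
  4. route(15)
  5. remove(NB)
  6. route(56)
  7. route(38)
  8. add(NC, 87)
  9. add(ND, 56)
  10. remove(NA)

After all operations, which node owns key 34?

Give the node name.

Op 1: add NA@25 -> ring=[25:NA]
Op 2: route key 75: none >= 75, wrap to smallest pos 25 -> NA
Op 3: add NB@12 -> ring=[12:NB,25:NA]
Op 4: route key 15: smallest pos >= 15 is 25 -> NA
Op 5: remove NB -> ring=[25:NA]
Op 6: route key 56: none >= 56, wrap to smallest pos 25 -> NA
Op 7: route key 38: none >= 38, wrap to smallest pos 25 -> NA
Op 8: add NC@87 -> ring=[25:NA,87:NC]
Op 9: add ND@56 -> ring=[25:NA,56:ND,87:NC]
Op 10: remove NA -> ring=[56:ND,87:NC]
Final route key 34: smallest pos >= 34 is 56 -> ND

Answer: ND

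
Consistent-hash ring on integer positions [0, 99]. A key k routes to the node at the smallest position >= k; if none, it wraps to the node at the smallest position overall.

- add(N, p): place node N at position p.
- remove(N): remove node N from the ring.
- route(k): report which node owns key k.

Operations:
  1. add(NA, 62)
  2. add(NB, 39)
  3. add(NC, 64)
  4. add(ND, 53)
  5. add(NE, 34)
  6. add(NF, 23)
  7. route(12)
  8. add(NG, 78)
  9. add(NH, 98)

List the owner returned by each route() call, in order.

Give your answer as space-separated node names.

Op 1: add NA@62 -> ring=[62:NA]
Op 2: add NB@39 -> ring=[39:NB,62:NA]
Op 3: add NC@64 -> ring=[39:NB,62:NA,64:NC]
Op 4: add ND@53 -> ring=[39:NB,53:ND,62:NA,64:NC]
Op 5: add NE@34 -> ring=[34:NE,39:NB,53:ND,62:NA,64:NC]
Op 6: add NF@23 -> ring=[23:NF,34:NE,39:NB,53:ND,62:NA,64:NC]
Op 7: route key 12: smallest pos >= 12 is 23 -> NF
Op 8: add NG@78 -> ring=[23:NF,34:NE,39:NB,53:ND,62:NA,64:NC,78:NG]
Op 9: add NH@98 -> ring=[23:NF,34:NE,39:NB,53:ND,62:NA,64:NC,78:NG,98:NH]

Answer: NF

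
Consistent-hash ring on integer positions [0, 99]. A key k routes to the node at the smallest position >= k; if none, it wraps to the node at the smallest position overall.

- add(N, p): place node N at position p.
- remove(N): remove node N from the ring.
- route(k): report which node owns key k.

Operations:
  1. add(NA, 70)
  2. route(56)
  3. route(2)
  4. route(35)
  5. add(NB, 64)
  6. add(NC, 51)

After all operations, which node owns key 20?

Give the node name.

Op 1: add NA@70 -> ring=[70:NA]
Op 2: route key 56: smallest pos >= 56 is 70 -> NA
Op 3: route key 2: smallest pos >= 2 is 70 -> NA
Op 4: route key 35: smallest pos >= 35 is 70 -> NA
Op 5: add NB@64 -> ring=[64:NB,70:NA]
Op 6: add NC@51 -> ring=[51:NC,64:NB,70:NA]
Final route key 20: smallest pos >= 20 is 51 -> NC

Answer: NC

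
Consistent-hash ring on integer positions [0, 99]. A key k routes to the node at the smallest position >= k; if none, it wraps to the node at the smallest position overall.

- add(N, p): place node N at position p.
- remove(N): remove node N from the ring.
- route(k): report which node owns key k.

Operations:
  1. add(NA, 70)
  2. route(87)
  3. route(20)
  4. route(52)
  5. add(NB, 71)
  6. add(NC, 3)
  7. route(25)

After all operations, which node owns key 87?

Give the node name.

Answer: NC

Derivation:
Op 1: add NA@70 -> ring=[70:NA]
Op 2: route key 87: none >= 87, wrap to smallest pos 70 -> NA
Op 3: route key 20: smallest pos >= 20 is 70 -> NA
Op 4: route key 52: smallest pos >= 52 is 70 -> NA
Op 5: add NB@71 -> ring=[70:NA,71:NB]
Op 6: add NC@3 -> ring=[3:NC,70:NA,71:NB]
Op 7: route key 25: smallest pos >= 25 is 70 -> NA
Final route key 87: none >= 87, wrap to smallest pos 3 -> NC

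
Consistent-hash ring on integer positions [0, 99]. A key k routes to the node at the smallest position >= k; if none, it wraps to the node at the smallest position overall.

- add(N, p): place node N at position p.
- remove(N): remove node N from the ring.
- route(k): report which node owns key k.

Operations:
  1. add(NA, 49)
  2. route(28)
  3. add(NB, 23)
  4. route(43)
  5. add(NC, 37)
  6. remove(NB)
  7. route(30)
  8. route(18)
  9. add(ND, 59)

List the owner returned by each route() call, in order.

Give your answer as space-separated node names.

Answer: NA NA NC NC

Derivation:
Op 1: add NA@49 -> ring=[49:NA]
Op 2: route key 28: smallest pos >= 28 is 49 -> NA
Op 3: add NB@23 -> ring=[23:NB,49:NA]
Op 4: route key 43: smallest pos >= 43 is 49 -> NA
Op 5: add NC@37 -> ring=[23:NB,37:NC,49:NA]
Op 6: remove NB -> ring=[37:NC,49:NA]
Op 7: route key 30: smallest pos >= 30 is 37 -> NC
Op 8: route key 18: smallest pos >= 18 is 37 -> NC
Op 9: add ND@59 -> ring=[37:NC,49:NA,59:ND]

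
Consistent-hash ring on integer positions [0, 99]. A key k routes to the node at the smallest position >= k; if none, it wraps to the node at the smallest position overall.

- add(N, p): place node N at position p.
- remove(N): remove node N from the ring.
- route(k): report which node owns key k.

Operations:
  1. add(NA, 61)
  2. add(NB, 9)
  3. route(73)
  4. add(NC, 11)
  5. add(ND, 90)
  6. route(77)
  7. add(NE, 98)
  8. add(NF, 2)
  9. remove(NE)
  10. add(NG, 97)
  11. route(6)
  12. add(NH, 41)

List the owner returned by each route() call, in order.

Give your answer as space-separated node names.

Answer: NB ND NB

Derivation:
Op 1: add NA@61 -> ring=[61:NA]
Op 2: add NB@9 -> ring=[9:NB,61:NA]
Op 3: route key 73: none >= 73, wrap to smallest pos 9 -> NB
Op 4: add NC@11 -> ring=[9:NB,11:NC,61:NA]
Op 5: add ND@90 -> ring=[9:NB,11:NC,61:NA,90:ND]
Op 6: route key 77: smallest pos >= 77 is 90 -> ND
Op 7: add NE@98 -> ring=[9:NB,11:NC,61:NA,90:ND,98:NE]
Op 8: add NF@2 -> ring=[2:NF,9:NB,11:NC,61:NA,90:ND,98:NE]
Op 9: remove NE -> ring=[2:NF,9:NB,11:NC,61:NA,90:ND]
Op 10: add NG@97 -> ring=[2:NF,9:NB,11:NC,61:NA,90:ND,97:NG]
Op 11: route key 6: smallest pos >= 6 is 9 -> NB
Op 12: add NH@41 -> ring=[2:NF,9:NB,11:NC,41:NH,61:NA,90:ND,97:NG]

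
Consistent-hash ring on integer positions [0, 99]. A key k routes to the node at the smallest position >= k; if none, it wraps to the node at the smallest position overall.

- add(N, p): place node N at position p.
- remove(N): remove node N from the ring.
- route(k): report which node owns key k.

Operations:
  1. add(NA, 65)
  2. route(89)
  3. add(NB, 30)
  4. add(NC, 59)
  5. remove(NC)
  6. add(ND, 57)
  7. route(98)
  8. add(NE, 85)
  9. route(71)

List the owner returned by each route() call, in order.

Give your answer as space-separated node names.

Op 1: add NA@65 -> ring=[65:NA]
Op 2: route key 89: none >= 89, wrap to smallest pos 65 -> NA
Op 3: add NB@30 -> ring=[30:NB,65:NA]
Op 4: add NC@59 -> ring=[30:NB,59:NC,65:NA]
Op 5: remove NC -> ring=[30:NB,65:NA]
Op 6: add ND@57 -> ring=[30:NB,57:ND,65:NA]
Op 7: route key 98: none >= 98, wrap to smallest pos 30 -> NB
Op 8: add NE@85 -> ring=[30:NB,57:ND,65:NA,85:NE]
Op 9: route key 71: smallest pos >= 71 is 85 -> NE

Answer: NA NB NE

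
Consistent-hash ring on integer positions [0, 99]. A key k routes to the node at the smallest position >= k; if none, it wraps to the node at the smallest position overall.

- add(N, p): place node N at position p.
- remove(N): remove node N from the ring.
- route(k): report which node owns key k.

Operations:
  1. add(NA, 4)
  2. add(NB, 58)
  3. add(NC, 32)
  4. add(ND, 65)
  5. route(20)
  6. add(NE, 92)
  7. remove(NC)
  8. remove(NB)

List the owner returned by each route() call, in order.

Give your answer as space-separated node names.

Answer: NC

Derivation:
Op 1: add NA@4 -> ring=[4:NA]
Op 2: add NB@58 -> ring=[4:NA,58:NB]
Op 3: add NC@32 -> ring=[4:NA,32:NC,58:NB]
Op 4: add ND@65 -> ring=[4:NA,32:NC,58:NB,65:ND]
Op 5: route key 20: smallest pos >= 20 is 32 -> NC
Op 6: add NE@92 -> ring=[4:NA,32:NC,58:NB,65:ND,92:NE]
Op 7: remove NC -> ring=[4:NA,58:NB,65:ND,92:NE]
Op 8: remove NB -> ring=[4:NA,65:ND,92:NE]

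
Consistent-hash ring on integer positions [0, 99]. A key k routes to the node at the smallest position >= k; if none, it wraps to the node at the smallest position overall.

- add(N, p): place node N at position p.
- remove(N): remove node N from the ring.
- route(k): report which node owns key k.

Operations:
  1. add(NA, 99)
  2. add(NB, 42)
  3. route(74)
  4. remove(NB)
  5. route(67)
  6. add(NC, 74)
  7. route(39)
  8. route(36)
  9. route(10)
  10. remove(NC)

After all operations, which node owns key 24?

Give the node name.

Answer: NA

Derivation:
Op 1: add NA@99 -> ring=[99:NA]
Op 2: add NB@42 -> ring=[42:NB,99:NA]
Op 3: route key 74: smallest pos >= 74 is 99 -> NA
Op 4: remove NB -> ring=[99:NA]
Op 5: route key 67: smallest pos >= 67 is 99 -> NA
Op 6: add NC@74 -> ring=[74:NC,99:NA]
Op 7: route key 39: smallest pos >= 39 is 74 -> NC
Op 8: route key 36: smallest pos >= 36 is 74 -> NC
Op 9: route key 10: smallest pos >= 10 is 74 -> NC
Op 10: remove NC -> ring=[99:NA]
Final route key 24: smallest pos >= 24 is 99 -> NA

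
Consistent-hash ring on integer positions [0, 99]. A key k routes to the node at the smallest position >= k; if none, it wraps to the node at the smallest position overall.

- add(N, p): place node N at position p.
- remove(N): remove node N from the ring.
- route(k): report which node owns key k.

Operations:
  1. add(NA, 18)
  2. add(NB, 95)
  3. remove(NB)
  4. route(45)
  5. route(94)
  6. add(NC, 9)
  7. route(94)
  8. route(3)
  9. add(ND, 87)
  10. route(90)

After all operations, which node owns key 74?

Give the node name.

Op 1: add NA@18 -> ring=[18:NA]
Op 2: add NB@95 -> ring=[18:NA,95:NB]
Op 3: remove NB -> ring=[18:NA]
Op 4: route key 45: none >= 45, wrap to smallest pos 18 -> NA
Op 5: route key 94: none >= 94, wrap to smallest pos 18 -> NA
Op 6: add NC@9 -> ring=[9:NC,18:NA]
Op 7: route key 94: none >= 94, wrap to smallest pos 9 -> NC
Op 8: route key 3: smallest pos >= 3 is 9 -> NC
Op 9: add ND@87 -> ring=[9:NC,18:NA,87:ND]
Op 10: route key 90: none >= 90, wrap to smallest pos 9 -> NC
Final route key 74: smallest pos >= 74 is 87 -> ND

Answer: ND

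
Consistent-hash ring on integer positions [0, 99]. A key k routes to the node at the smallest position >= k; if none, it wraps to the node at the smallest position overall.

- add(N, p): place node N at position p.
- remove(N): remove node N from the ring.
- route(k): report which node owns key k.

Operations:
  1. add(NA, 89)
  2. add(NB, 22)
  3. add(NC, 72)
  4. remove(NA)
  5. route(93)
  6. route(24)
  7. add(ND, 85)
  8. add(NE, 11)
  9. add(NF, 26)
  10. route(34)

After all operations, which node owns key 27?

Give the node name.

Answer: NC

Derivation:
Op 1: add NA@89 -> ring=[89:NA]
Op 2: add NB@22 -> ring=[22:NB,89:NA]
Op 3: add NC@72 -> ring=[22:NB,72:NC,89:NA]
Op 4: remove NA -> ring=[22:NB,72:NC]
Op 5: route key 93: none >= 93, wrap to smallest pos 22 -> NB
Op 6: route key 24: smallest pos >= 24 is 72 -> NC
Op 7: add ND@85 -> ring=[22:NB,72:NC,85:ND]
Op 8: add NE@11 -> ring=[11:NE,22:NB,72:NC,85:ND]
Op 9: add NF@26 -> ring=[11:NE,22:NB,26:NF,72:NC,85:ND]
Op 10: route key 34: smallest pos >= 34 is 72 -> NC
Final route key 27: smallest pos >= 27 is 72 -> NC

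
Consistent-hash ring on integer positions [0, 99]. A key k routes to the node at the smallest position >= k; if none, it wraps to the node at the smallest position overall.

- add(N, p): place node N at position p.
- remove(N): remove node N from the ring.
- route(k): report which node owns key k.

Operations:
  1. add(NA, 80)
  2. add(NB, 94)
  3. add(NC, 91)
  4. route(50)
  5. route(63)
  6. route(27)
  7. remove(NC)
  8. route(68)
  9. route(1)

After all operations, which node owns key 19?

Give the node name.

Op 1: add NA@80 -> ring=[80:NA]
Op 2: add NB@94 -> ring=[80:NA,94:NB]
Op 3: add NC@91 -> ring=[80:NA,91:NC,94:NB]
Op 4: route key 50: smallest pos >= 50 is 80 -> NA
Op 5: route key 63: smallest pos >= 63 is 80 -> NA
Op 6: route key 27: smallest pos >= 27 is 80 -> NA
Op 7: remove NC -> ring=[80:NA,94:NB]
Op 8: route key 68: smallest pos >= 68 is 80 -> NA
Op 9: route key 1: smallest pos >= 1 is 80 -> NA
Final route key 19: smallest pos >= 19 is 80 -> NA

Answer: NA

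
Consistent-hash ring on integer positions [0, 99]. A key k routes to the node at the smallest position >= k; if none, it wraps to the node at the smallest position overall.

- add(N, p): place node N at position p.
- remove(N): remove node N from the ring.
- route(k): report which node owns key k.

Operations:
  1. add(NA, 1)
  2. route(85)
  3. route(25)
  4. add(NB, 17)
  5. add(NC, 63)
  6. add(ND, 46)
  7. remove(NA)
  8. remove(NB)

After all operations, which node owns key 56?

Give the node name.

Op 1: add NA@1 -> ring=[1:NA]
Op 2: route key 85: none >= 85, wrap to smallest pos 1 -> NA
Op 3: route key 25: none >= 25, wrap to smallest pos 1 -> NA
Op 4: add NB@17 -> ring=[1:NA,17:NB]
Op 5: add NC@63 -> ring=[1:NA,17:NB,63:NC]
Op 6: add ND@46 -> ring=[1:NA,17:NB,46:ND,63:NC]
Op 7: remove NA -> ring=[17:NB,46:ND,63:NC]
Op 8: remove NB -> ring=[46:ND,63:NC]
Final route key 56: smallest pos >= 56 is 63 -> NC

Answer: NC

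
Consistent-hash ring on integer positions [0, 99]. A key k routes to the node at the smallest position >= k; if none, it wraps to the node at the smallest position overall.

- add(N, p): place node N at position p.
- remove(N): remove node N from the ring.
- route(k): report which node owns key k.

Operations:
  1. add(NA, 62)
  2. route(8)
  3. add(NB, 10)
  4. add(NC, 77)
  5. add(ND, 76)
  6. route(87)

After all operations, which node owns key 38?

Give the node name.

Answer: NA

Derivation:
Op 1: add NA@62 -> ring=[62:NA]
Op 2: route key 8: smallest pos >= 8 is 62 -> NA
Op 3: add NB@10 -> ring=[10:NB,62:NA]
Op 4: add NC@77 -> ring=[10:NB,62:NA,77:NC]
Op 5: add ND@76 -> ring=[10:NB,62:NA,76:ND,77:NC]
Op 6: route key 87: none >= 87, wrap to smallest pos 10 -> NB
Final route key 38: smallest pos >= 38 is 62 -> NA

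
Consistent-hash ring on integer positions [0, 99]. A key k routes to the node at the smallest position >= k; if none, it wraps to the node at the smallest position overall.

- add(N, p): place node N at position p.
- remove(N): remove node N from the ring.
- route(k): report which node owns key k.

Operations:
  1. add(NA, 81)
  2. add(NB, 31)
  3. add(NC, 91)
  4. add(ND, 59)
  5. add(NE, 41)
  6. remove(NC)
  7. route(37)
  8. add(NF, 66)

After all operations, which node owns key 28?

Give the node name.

Op 1: add NA@81 -> ring=[81:NA]
Op 2: add NB@31 -> ring=[31:NB,81:NA]
Op 3: add NC@91 -> ring=[31:NB,81:NA,91:NC]
Op 4: add ND@59 -> ring=[31:NB,59:ND,81:NA,91:NC]
Op 5: add NE@41 -> ring=[31:NB,41:NE,59:ND,81:NA,91:NC]
Op 6: remove NC -> ring=[31:NB,41:NE,59:ND,81:NA]
Op 7: route key 37: smallest pos >= 37 is 41 -> NE
Op 8: add NF@66 -> ring=[31:NB,41:NE,59:ND,66:NF,81:NA]
Final route key 28: smallest pos >= 28 is 31 -> NB

Answer: NB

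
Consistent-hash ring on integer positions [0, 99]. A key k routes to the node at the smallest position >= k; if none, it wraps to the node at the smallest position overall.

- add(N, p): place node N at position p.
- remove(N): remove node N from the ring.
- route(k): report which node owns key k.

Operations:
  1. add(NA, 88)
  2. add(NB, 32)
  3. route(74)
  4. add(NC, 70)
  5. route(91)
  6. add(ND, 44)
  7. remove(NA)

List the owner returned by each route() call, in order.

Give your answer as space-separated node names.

Answer: NA NB

Derivation:
Op 1: add NA@88 -> ring=[88:NA]
Op 2: add NB@32 -> ring=[32:NB,88:NA]
Op 3: route key 74: smallest pos >= 74 is 88 -> NA
Op 4: add NC@70 -> ring=[32:NB,70:NC,88:NA]
Op 5: route key 91: none >= 91, wrap to smallest pos 32 -> NB
Op 6: add ND@44 -> ring=[32:NB,44:ND,70:NC,88:NA]
Op 7: remove NA -> ring=[32:NB,44:ND,70:NC]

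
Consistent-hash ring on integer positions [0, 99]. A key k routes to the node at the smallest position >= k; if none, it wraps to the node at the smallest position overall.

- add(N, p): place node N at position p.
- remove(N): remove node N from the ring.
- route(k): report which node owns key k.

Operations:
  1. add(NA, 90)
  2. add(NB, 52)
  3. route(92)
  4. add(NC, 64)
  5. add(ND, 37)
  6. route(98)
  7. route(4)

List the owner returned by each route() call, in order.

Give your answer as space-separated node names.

Op 1: add NA@90 -> ring=[90:NA]
Op 2: add NB@52 -> ring=[52:NB,90:NA]
Op 3: route key 92: none >= 92, wrap to smallest pos 52 -> NB
Op 4: add NC@64 -> ring=[52:NB,64:NC,90:NA]
Op 5: add ND@37 -> ring=[37:ND,52:NB,64:NC,90:NA]
Op 6: route key 98: none >= 98, wrap to smallest pos 37 -> ND
Op 7: route key 4: smallest pos >= 4 is 37 -> ND

Answer: NB ND ND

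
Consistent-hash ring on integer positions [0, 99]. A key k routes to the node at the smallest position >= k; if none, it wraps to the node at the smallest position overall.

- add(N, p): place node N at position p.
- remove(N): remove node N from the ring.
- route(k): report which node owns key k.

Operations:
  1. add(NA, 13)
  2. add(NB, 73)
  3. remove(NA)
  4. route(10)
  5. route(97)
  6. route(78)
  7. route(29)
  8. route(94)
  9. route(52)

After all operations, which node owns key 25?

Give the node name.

Op 1: add NA@13 -> ring=[13:NA]
Op 2: add NB@73 -> ring=[13:NA,73:NB]
Op 3: remove NA -> ring=[73:NB]
Op 4: route key 10: smallest pos >= 10 is 73 -> NB
Op 5: route key 97: none >= 97, wrap to smallest pos 73 -> NB
Op 6: route key 78: none >= 78, wrap to smallest pos 73 -> NB
Op 7: route key 29: smallest pos >= 29 is 73 -> NB
Op 8: route key 94: none >= 94, wrap to smallest pos 73 -> NB
Op 9: route key 52: smallest pos >= 52 is 73 -> NB
Final route key 25: smallest pos >= 25 is 73 -> NB

Answer: NB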